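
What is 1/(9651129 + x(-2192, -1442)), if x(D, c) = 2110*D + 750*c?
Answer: 1/3944509 ≈ 2.5352e-7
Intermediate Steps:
x(D, c) = 750*c + 2110*D
1/(9651129 + x(-2192, -1442)) = 1/(9651129 + (750*(-1442) + 2110*(-2192))) = 1/(9651129 + (-1081500 - 4625120)) = 1/(9651129 - 5706620) = 1/3944509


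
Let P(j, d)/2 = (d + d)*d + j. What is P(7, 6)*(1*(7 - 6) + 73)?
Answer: 11692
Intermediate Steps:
P(j, d) = 2*j + 4*d² (P(j, d) = 2*((d + d)*d + j) = 2*((2*d)*d + j) = 2*(2*d² + j) = 2*(j + 2*d²) = 2*j + 4*d²)
P(7, 6)*(1*(7 - 6) + 73) = (2*7 + 4*6²)*(1*(7 - 6) + 73) = (14 + 4*36)*(1*1 + 73) = (14 + 144)*(1 + 73) = 158*74 = 11692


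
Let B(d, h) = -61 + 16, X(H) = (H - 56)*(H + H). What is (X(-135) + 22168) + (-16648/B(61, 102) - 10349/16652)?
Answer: 55531589711/749340 ≈ 74107.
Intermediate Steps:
X(H) = 2*H*(-56 + H) (X(H) = (-56 + H)*(2*H) = 2*H*(-56 + H))
B(d, h) = -45
(X(-135) + 22168) + (-16648/B(61, 102) - 10349/16652) = (2*(-135)*(-56 - 135) + 22168) + (-16648/(-45) - 10349/16652) = (2*(-135)*(-191) + 22168) + (-16648*(-1/45) - 10349*1/16652) = (51570 + 22168) + (16648/45 - 10349/16652) = 73738 + 276756791/749340 = 55531589711/749340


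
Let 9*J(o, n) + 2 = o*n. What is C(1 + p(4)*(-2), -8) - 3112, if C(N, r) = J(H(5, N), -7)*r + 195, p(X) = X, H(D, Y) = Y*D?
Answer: -3133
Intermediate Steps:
H(D, Y) = D*Y
J(o, n) = -2/9 + n*o/9 (J(o, n) = -2/9 + (o*n)/9 = -2/9 + (n*o)/9 = -2/9 + n*o/9)
C(N, r) = 195 + r*(-2/9 - 35*N/9) (C(N, r) = (-2/9 + (⅑)*(-7)*(5*N))*r + 195 = (-2/9 - 35*N/9)*r + 195 = r*(-2/9 - 35*N/9) + 195 = 195 + r*(-2/9 - 35*N/9))
C(1 + p(4)*(-2), -8) - 3112 = (195 - ⅑*(-8)*(2 + 35*(1 + 4*(-2)))) - 3112 = (195 - ⅑*(-8)*(2 + 35*(1 - 8))) - 3112 = (195 - ⅑*(-8)*(2 + 35*(-7))) - 3112 = (195 - ⅑*(-8)*(2 - 245)) - 3112 = (195 - ⅑*(-8)*(-243)) - 3112 = (195 - 216) - 3112 = -21 - 3112 = -3133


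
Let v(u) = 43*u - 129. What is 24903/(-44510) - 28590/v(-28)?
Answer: 1239345201/59331830 ≈ 20.888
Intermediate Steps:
v(u) = -129 + 43*u
24903/(-44510) - 28590/v(-28) = 24903/(-44510) - 28590/(-129 + 43*(-28)) = 24903*(-1/44510) - 28590/(-129 - 1204) = -24903/44510 - 28590/(-1333) = -24903/44510 - 28590*(-1/1333) = -24903/44510 + 28590/1333 = 1239345201/59331830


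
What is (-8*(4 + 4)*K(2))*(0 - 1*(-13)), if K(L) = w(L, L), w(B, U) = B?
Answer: -1664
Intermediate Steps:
K(L) = L
(-8*(4 + 4)*K(2))*(0 - 1*(-13)) = (-8*(4 + 4)*2)*(0 - 1*(-13)) = (-64*2)*(0 + 13) = -8*16*13 = -128*13 = -1664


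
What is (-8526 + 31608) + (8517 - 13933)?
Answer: 17666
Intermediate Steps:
(-8526 + 31608) + (8517 - 13933) = 23082 - 5416 = 17666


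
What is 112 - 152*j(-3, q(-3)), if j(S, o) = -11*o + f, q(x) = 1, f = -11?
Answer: 3456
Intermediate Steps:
j(S, o) = -11 - 11*o (j(S, o) = -11*o - 11 = -11 - 11*o)
112 - 152*j(-3, q(-3)) = 112 - 152*(-11 - 11*1) = 112 - 152*(-11 - 11) = 112 - 152*(-22) = 112 + 3344 = 3456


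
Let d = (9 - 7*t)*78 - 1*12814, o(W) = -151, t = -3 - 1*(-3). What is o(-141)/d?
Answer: 151/12112 ≈ 0.012467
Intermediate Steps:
t = 0 (t = -3 + 3 = 0)
d = -12112 (d = (9 - 7*0)*78 - 1*12814 = (9 + 0)*78 - 12814 = 9*78 - 12814 = 702 - 12814 = -12112)
o(-141)/d = -151/(-12112) = -151*(-1/12112) = 151/12112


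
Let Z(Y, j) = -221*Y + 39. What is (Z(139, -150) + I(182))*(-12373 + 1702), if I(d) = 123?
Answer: 326073747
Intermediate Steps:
Z(Y, j) = 39 - 221*Y
(Z(139, -150) + I(182))*(-12373 + 1702) = ((39 - 221*139) + 123)*(-12373 + 1702) = ((39 - 30719) + 123)*(-10671) = (-30680 + 123)*(-10671) = -30557*(-10671) = 326073747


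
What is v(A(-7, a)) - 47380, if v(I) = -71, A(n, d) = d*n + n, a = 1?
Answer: -47451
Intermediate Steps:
A(n, d) = n + d*n
v(A(-7, a)) - 47380 = -71 - 47380 = -47451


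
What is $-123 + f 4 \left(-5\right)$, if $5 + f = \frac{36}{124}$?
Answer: $- \frac{893}{31} \approx -28.806$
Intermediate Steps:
$f = - \frac{146}{31}$ ($f = -5 + \frac{36}{124} = -5 + 36 \cdot \frac{1}{124} = -5 + \frac{9}{31} = - \frac{146}{31} \approx -4.7097$)
$-123 + f 4 \left(-5\right) = -123 - \frac{146 \cdot 4 \left(-5\right)}{31} = -123 - - \frac{2920}{31} = -123 + \frac{2920}{31} = - \frac{893}{31}$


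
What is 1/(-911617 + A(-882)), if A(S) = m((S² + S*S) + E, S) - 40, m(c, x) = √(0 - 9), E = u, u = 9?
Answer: -911657/831118485658 - 3*I/831118485658 ≈ -1.0969e-6 - 3.6096e-12*I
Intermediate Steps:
E = 9
m(c, x) = 3*I (m(c, x) = √(-9) = 3*I)
A(S) = -40 + 3*I (A(S) = 3*I - 40 = -40 + 3*I)
1/(-911617 + A(-882)) = 1/(-911617 + (-40 + 3*I)) = 1/(-911657 + 3*I) = (-911657 - 3*I)/831118485658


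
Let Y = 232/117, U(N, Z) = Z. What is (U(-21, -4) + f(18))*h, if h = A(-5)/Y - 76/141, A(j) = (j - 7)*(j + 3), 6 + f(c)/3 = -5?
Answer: -1749619/4089 ≈ -427.88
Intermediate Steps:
f(c) = -33 (f(c) = -18 + 3*(-5) = -18 - 15 = -33)
Y = 232/117 (Y = 232*(1/117) = 232/117 ≈ 1.9829)
A(j) = (-7 + j)*(3 + j)
h = 47287/4089 (h = (-21 + (-5)² - 4*(-5))/(232/117) - 76/141 = (-21 + 25 + 20)*(117/232) - 76*1/141 = 24*(117/232) - 76/141 = 351/29 - 76/141 = 47287/4089 ≈ 11.564)
(U(-21, -4) + f(18))*h = (-4 - 33)*(47287/4089) = -37*47287/4089 = -1749619/4089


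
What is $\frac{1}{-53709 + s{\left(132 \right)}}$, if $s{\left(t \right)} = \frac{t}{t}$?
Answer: $- \frac{1}{53708} \approx -1.8619 \cdot 10^{-5}$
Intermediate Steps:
$s{\left(t \right)} = 1$
$\frac{1}{-53709 + s{\left(132 \right)}} = \frac{1}{-53709 + 1} = \frac{1}{-53708} = - \frac{1}{53708}$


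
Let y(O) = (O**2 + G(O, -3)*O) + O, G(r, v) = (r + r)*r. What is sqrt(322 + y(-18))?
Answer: 2*I*sqrt(2759) ≈ 105.05*I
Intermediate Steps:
G(r, v) = 2*r**2 (G(r, v) = (2*r)*r = 2*r**2)
y(O) = O + O**2 + 2*O**3 (y(O) = (O**2 + (2*O**2)*O) + O = (O**2 + 2*O**3) + O = O + O**2 + 2*O**3)
sqrt(322 + y(-18)) = sqrt(322 - 18*(1 - 18 + 2*(-18)**2)) = sqrt(322 - 18*(1 - 18 + 2*324)) = sqrt(322 - 18*(1 - 18 + 648)) = sqrt(322 - 18*631) = sqrt(322 - 11358) = sqrt(-11036) = 2*I*sqrt(2759)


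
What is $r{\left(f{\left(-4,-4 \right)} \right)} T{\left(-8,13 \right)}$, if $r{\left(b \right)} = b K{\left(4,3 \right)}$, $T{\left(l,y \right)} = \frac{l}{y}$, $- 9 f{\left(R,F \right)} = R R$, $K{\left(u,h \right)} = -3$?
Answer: $- \frac{128}{39} \approx -3.2821$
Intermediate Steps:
$f{\left(R,F \right)} = - \frac{R^{2}}{9}$ ($f{\left(R,F \right)} = - \frac{R R}{9} = - \frac{R^{2}}{9}$)
$r{\left(b \right)} = - 3 b$ ($r{\left(b \right)} = b \left(-3\right) = - 3 b$)
$r{\left(f{\left(-4,-4 \right)} \right)} T{\left(-8,13 \right)} = - 3 \left(- \frac{\left(-4\right)^{2}}{9}\right) \left(- \frac{8}{13}\right) = - 3 \left(\left(- \frac{1}{9}\right) 16\right) \left(\left(-8\right) \frac{1}{13}\right) = \left(-3\right) \left(- \frac{16}{9}\right) \left(- \frac{8}{13}\right) = \frac{16}{3} \left(- \frac{8}{13}\right) = - \frac{128}{39}$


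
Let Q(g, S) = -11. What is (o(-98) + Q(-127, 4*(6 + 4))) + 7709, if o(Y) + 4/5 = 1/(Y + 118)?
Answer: 30789/4 ≈ 7697.3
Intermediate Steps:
o(Y) = -⅘ + 1/(118 + Y) (o(Y) = -⅘ + 1/(Y + 118) = -⅘ + 1/(118 + Y))
(o(-98) + Q(-127, 4*(6 + 4))) + 7709 = ((-467 - 4*(-98))/(5*(118 - 98)) - 11) + 7709 = ((⅕)*(-467 + 392)/20 - 11) + 7709 = ((⅕)*(1/20)*(-75) - 11) + 7709 = (-¾ - 11) + 7709 = -47/4 + 7709 = 30789/4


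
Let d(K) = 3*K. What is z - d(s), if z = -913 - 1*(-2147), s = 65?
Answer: 1039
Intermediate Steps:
z = 1234 (z = -913 + 2147 = 1234)
z - d(s) = 1234 - 3*65 = 1234 - 1*195 = 1234 - 195 = 1039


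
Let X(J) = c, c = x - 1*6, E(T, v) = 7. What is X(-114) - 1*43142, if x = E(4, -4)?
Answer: -43141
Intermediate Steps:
x = 7
c = 1 (c = 7 - 1*6 = 7 - 6 = 1)
X(J) = 1
X(-114) - 1*43142 = 1 - 1*43142 = 1 - 43142 = -43141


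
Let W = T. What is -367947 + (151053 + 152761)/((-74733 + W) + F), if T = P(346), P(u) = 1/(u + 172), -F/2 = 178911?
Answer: -82443645962735/224063489 ≈ -3.6795e+5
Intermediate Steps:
F = -357822 (F = -2*178911 = -357822)
P(u) = 1/(172 + u)
T = 1/518 (T = 1/(172 + 346) = 1/518 ≈ 0.0019305)
W = 1/518 ≈ 0.0019305
-367947 + (151053 + 152761)/((-74733 + W) + F) = -367947 + (151053 + 152761)/((-74733 + 1/518) - 357822) = -367947 + 303814/(-38711693/518 - 357822) = -367947 + 303814/(-224063489/518) = -367947 + 303814*(-518/224063489) = -367947 - 157375652/224063489 = -82443645962735/224063489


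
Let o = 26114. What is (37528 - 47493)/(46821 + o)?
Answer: -1993/14587 ≈ -0.13663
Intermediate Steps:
(37528 - 47493)/(46821 + o) = (37528 - 47493)/(46821 + 26114) = -9965/72935 = -9965*1/72935 = -1993/14587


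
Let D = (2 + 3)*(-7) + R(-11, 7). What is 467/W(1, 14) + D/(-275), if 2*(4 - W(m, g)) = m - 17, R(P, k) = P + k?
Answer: 128893/3300 ≈ 39.058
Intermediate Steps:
W(m, g) = 25/2 - m/2 (W(m, g) = 4 - (m - 17)/2 = 4 - (-17 + m)/2 = 4 + (17/2 - m/2) = 25/2 - m/2)
D = -39 (D = (2 + 3)*(-7) + (-11 + 7) = 5*(-7) - 4 = -35 - 4 = -39)
467/W(1, 14) + D/(-275) = 467/(25/2 - 1/2*1) - 39/(-275) = 467/(25/2 - 1/2) - 39*(-1/275) = 467/12 + 39/275 = 128893/3300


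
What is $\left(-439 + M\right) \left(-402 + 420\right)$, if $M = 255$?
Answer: $-3312$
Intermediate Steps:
$\left(-439 + M\right) \left(-402 + 420\right) = \left(-439 + 255\right) \left(-402 + 420\right) = \left(-184\right) 18 = -3312$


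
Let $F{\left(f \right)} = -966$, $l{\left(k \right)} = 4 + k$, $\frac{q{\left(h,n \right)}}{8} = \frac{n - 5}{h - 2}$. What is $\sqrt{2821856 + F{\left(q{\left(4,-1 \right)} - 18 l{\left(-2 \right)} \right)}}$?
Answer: $\sqrt{2820890} \approx 1679.6$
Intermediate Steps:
$q{\left(h,n \right)} = \frac{8 \left(-5 + n\right)}{-2 + h}$ ($q{\left(h,n \right)} = 8 \frac{n - 5}{h - 2} = 8 \frac{-5 + n}{-2 + h} = \frac{8 \left(-5 + n\right)}{-2 + h}$)
$\sqrt{2821856 + F{\left(q{\left(4,-1 \right)} - 18 l{\left(-2 \right)} \right)}} = \sqrt{2821856 - 966} = \sqrt{2820890}$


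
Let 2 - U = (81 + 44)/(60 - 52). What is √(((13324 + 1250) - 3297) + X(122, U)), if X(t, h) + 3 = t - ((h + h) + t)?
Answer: √45205/2 ≈ 106.31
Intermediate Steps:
U = -109/8 (U = 2 - (81 + 44)/(60 - 52) = 2 - 125/8 = -109/8 ≈ -13.625)
X(t, h) = -3 - 2*h (X(t, h) = -3 + (t - ((h + h) + t)) = -3 + (t - (2*h + t)) = -3 + (t - (t + 2*h)) = -3 + (t + (-t - 2*h)) = -3 - 2*h)
√(((13324 + 1250) - 3297) + X(122, U)) = √(((13324 + 1250) - 3297) + (-3 - 2*(-109/8))) = √((14574 - 3297) + (-3 + 109/4)) = √(11277 + 97/4) = √(45205/4) = √45205/2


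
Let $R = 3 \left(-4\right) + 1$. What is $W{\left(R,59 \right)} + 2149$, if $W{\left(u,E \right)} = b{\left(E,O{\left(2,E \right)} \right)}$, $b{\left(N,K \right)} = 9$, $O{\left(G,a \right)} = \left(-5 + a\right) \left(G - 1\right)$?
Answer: $2158$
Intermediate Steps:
$O{\left(G,a \right)} = \left(-1 + G\right) \left(-5 + a\right)$ ($O{\left(G,a \right)} = \left(-5 + a\right) \left(-1 + G\right) = \left(-1 + G\right) \left(-5 + a\right)$)
$R = -11$ ($R = -12 + 1 = -11$)
$W{\left(u,E \right)} = 9$
$W{\left(R,59 \right)} + 2149 = 9 + 2149 = 2158$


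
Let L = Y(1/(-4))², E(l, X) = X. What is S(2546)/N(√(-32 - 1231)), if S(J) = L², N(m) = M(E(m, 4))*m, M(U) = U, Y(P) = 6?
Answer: -108*I*√1263/421 ≈ -9.1168*I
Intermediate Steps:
N(m) = 4*m
L = 36 (L = 6² = 36)
S(J) = 1296 (S(J) = 36² = 1296)
S(2546)/N(√(-32 - 1231)) = 1296/((4*√(-32 - 1231))) = 1296/((4*√(-1263))) = 1296/((4*(I*√1263))) = 1296/((4*I*√1263)) = 1296*(-I*√1263/5052) = -108*I*√1263/421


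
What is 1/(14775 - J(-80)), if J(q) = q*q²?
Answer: 1/526775 ≈ 1.8983e-6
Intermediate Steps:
J(q) = q³
1/(14775 - J(-80)) = 1/(14775 - 1*(-80)³) = 1/(14775 - 1*(-512000)) = 1/(14775 + 512000) = 1/526775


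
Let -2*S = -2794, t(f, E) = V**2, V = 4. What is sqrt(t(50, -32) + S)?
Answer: 3*sqrt(157) ≈ 37.590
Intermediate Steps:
t(f, E) = 16 (t(f, E) = 4**2 = 16)
S = 1397 (S = -1/2*(-2794) = 1397)
sqrt(t(50, -32) + S) = sqrt(16 + 1397) = sqrt(1413) = 3*sqrt(157)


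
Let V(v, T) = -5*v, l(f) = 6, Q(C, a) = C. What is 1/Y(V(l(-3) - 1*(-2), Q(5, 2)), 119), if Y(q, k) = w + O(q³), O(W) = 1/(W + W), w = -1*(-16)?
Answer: 128000/2047999 ≈ 0.062500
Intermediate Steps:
w = 16
O(W) = 1/(2*W)
Y(q, k) = 16 + 1/(2*q³) (Y(q, k) = 16 + 1/(2*(q³)) = 16 + 1/(2*q³))
1/Y(V(l(-3) - 1*(-2), Q(5, 2)), 119) = 1/(16 + 1/(2*(-5*(6 - 1*(-2)))³)) = 1/(16 + 1/(2*(-5*(6 + 2))³)) = 1/(16 + 1/(2*(-5*8)³)) = 1/(16 + (½)/(-40)³) = 1/(16 + (½)*(-1/64000)) = 1/(16 - 1/128000) = 1/(2047999/128000) = 128000/2047999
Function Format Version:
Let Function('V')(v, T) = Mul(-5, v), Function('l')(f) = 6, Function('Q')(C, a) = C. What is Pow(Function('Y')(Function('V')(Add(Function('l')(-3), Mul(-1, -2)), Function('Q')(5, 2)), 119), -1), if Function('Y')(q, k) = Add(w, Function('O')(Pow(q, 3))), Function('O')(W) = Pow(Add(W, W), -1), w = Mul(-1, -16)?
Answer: Rational(128000, 2047999) ≈ 0.062500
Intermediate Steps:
w = 16
Function('O')(W) = Mul(Rational(1, 2), Pow(W, -1)) (Function('O')(W) = Pow(Mul(2, W), -1) = Mul(Rational(1, 2), Pow(W, -1)))
Function('Y')(q, k) = Add(16, Mul(Rational(1, 2), Pow(q, -3))) (Function('Y')(q, k) = Add(16, Mul(Rational(1, 2), Pow(Pow(q, 3), -1))) = Add(16, Mul(Rational(1, 2), Pow(q, -3))))
Pow(Function('Y')(Function('V')(Add(Function('l')(-3), Mul(-1, -2)), Function('Q')(5, 2)), 119), -1) = Pow(Add(16, Mul(Rational(1, 2), Pow(Mul(-5, Add(6, Mul(-1, -2))), -3))), -1) = Pow(Add(16, Mul(Rational(1, 2), Pow(Mul(-5, Add(6, 2)), -3))), -1) = Pow(Add(16, Mul(Rational(1, 2), Pow(Mul(-5, 8), -3))), -1) = Pow(Add(16, Mul(Rational(1, 2), Pow(-40, -3))), -1) = Pow(Add(16, Mul(Rational(1, 2), Rational(-1, 64000))), -1) = Pow(Add(16, Rational(-1, 128000)), -1) = Pow(Rational(2047999, 128000), -1) = Rational(128000, 2047999)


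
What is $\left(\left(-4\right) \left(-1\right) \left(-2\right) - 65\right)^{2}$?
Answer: $5329$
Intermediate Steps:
$\left(\left(-4\right) \left(-1\right) \left(-2\right) - 65\right)^{2} = \left(4 \left(-2\right) - 65\right)^{2} = \left(-8 - 65\right)^{2} = \left(-73\right)^{2} = 5329$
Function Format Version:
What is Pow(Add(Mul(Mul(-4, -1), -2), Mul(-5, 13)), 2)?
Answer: 5329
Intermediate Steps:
Pow(Add(Mul(Mul(-4, -1), -2), Mul(-5, 13)), 2) = Pow(Add(Mul(4, -2), -65), 2) = Pow(Add(-8, -65), 2) = Pow(-73, 2) = 5329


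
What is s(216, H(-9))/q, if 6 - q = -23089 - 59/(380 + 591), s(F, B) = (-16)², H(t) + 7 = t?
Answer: 31072/2803163 ≈ 0.011085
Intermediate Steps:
H(t) = -7 + t
s(F, B) = 256
q = 22425304/971 (q = 6 - (-23089 - 59/(380 + 591)) = 6 - (-23089 - 59/971) = 6 - 1*(-22419478/971) = 6 + 22419478/971 = 22425304/971 ≈ 23095.)
s(216, H(-9))/q = 256/(22425304/971) = 256*(971/22425304) = 31072/2803163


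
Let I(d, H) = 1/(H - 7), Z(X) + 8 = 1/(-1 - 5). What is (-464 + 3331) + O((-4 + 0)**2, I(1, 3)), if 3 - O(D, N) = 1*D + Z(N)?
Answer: 17173/6 ≈ 2862.2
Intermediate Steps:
Z(X) = -49/6 (Z(X) = -8 + 1/(-1 - 5) = -8 + 1/(-6) = -8 - 1/6 = -49/6)
I(d, H) = 1/(-7 + H)
O(D, N) = 67/6 - D (O(D, N) = 3 - (1*D - 49/6) = 3 - (D - 49/6) = 3 - (-49/6 + D) = 3 + (49/6 - D) = 67/6 - D)
(-464 + 3331) + O((-4 + 0)**2, I(1, 3)) = (-464 + 3331) + (67/6 - (-4 + 0)**2) = 2867 + (67/6 - 1*(-4)**2) = 2867 + (67/6 - 1*16) = 2867 + (67/6 - 16) = 2867 - 29/6 = 17173/6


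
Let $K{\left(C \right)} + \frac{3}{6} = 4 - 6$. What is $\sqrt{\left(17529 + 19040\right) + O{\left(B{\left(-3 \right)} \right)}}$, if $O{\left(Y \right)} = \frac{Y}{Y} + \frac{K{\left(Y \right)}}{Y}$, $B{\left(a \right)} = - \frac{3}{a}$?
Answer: $\frac{\sqrt{146270}}{2} \approx 191.23$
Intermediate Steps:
$K{\left(C \right)} = - \frac{5}{2}$ ($K{\left(C \right)} = - \frac{1}{2} + \left(4 - 6\right) = - \frac{1}{2} - 2 = - \frac{5}{2}$)
$O{\left(Y \right)} = 1 - \frac{5}{2 Y}$ ($O{\left(Y \right)} = \frac{Y}{Y} - \frac{5}{2 Y} = 1 - \frac{5}{2 Y}$)
$\sqrt{\left(17529 + 19040\right) + O{\left(B{\left(-3 \right)} \right)}} = \sqrt{\left(17529 + 19040\right) + \frac{- \frac{5}{2} - \frac{3}{-3}}{\left(-3\right) \frac{1}{-3}}} = \sqrt{36569 + \frac{- \frac{5}{2} - -1}{\left(-3\right) \left(- \frac{1}{3}\right)}} = \sqrt{36569 + \frac{- \frac{5}{2} + 1}{1}} = \sqrt{36569 + 1 \left(- \frac{3}{2}\right)} = \sqrt{36569 - \frac{3}{2}} = \sqrt{\frac{73135}{2}} = \frac{\sqrt{146270}}{2}$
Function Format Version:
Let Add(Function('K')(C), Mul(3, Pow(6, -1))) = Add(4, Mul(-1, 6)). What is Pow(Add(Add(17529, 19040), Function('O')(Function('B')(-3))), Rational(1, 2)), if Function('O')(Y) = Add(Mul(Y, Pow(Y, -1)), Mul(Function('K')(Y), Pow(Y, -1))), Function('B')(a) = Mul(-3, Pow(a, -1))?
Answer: Mul(Rational(1, 2), Pow(146270, Rational(1, 2))) ≈ 191.23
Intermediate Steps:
Function('K')(C) = Rational(-5, 2) (Function('K')(C) = Add(Rational(-1, 2), Add(4, Mul(-1, 6))) = Add(Rational(-1, 2), Add(4, -6)) = Add(Rational(-1, 2), -2) = Rational(-5, 2))
Function('O')(Y) = Add(1, Mul(Rational(-5, 2), Pow(Y, -1))) (Function('O')(Y) = Add(Mul(Y, Pow(Y, -1)), Mul(Rational(-5, 2), Pow(Y, -1))) = Add(1, Mul(Rational(-5, 2), Pow(Y, -1))))
Pow(Add(Add(17529, 19040), Function('O')(Function('B')(-3))), Rational(1, 2)) = Pow(Add(Add(17529, 19040), Mul(Pow(Mul(-3, Pow(-3, -1)), -1), Add(Rational(-5, 2), Mul(-3, Pow(-3, -1))))), Rational(1, 2)) = Pow(Add(36569, Mul(Pow(Mul(-3, Rational(-1, 3)), -1), Add(Rational(-5, 2), Mul(-3, Rational(-1, 3))))), Rational(1, 2)) = Pow(Add(36569, Mul(Pow(1, -1), Add(Rational(-5, 2), 1))), Rational(1, 2)) = Pow(Add(36569, Mul(1, Rational(-3, 2))), Rational(1, 2)) = Pow(Add(36569, Rational(-3, 2)), Rational(1, 2)) = Pow(Rational(73135, 2), Rational(1, 2)) = Mul(Rational(1, 2), Pow(146270, Rational(1, 2)))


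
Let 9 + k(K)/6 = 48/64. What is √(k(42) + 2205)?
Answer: 3*√958/2 ≈ 46.427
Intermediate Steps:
k(K) = -99/2 (k(K) = -54 + 6*(48/64) = -54 + 6*(48*(1/64)) = -54 + 6*(¾) = -54 + 9/2 = -99/2)
√(k(42) + 2205) = √(-99/2 + 2205) = √(4311/2) = 3*√958/2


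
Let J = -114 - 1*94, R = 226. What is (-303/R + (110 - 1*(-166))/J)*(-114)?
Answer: 893475/2938 ≈ 304.11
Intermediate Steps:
J = -208 (J = -114 - 94 = -208)
(-303/R + (110 - 1*(-166))/J)*(-114) = (-303/226 + (110 - 1*(-166))/(-208))*(-114) = (-303*1/226 + (110 + 166)*(-1/208))*(-114) = (-303/226 + 276*(-1/208))*(-114) = (-303/226 - 69/52)*(-114) = -15675/5876*(-114) = 893475/2938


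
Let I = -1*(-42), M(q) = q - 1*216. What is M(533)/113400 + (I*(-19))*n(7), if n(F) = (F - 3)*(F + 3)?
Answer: -3619727683/113400 ≈ -31920.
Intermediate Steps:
M(q) = -216 + q (M(q) = q - 216 = -216 + q)
n(F) = (-3 + F)*(3 + F)
I = 42
M(533)/113400 + (I*(-19))*n(7) = (-216 + 533)/113400 + (42*(-19))*(-9 + 7**2) = 317*(1/113400) - 798*(-9 + 49) = 317/113400 - 798*40 = 317/113400 - 31920 = -3619727683/113400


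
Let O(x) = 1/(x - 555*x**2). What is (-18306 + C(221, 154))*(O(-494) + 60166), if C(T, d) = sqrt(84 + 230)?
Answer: -74586987496625499/67720237 + 8148911558683*sqrt(314)/135440474 ≈ -1.1003e+9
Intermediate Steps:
C(T, d) = sqrt(314)
(-18306 + C(221, 154))*(O(-494) + 60166) = (-18306 + sqrt(314))*(-1/(-494*(-1 + 555*(-494))) + 60166) = (-18306 + sqrt(314))*(-1*(-1/494)/(-1 - 274170) + 60166) = (-18306 + sqrt(314))*(-1*(-1/494)/(-274171) + 60166) = (-18306 + sqrt(314))*(-1*(-1/494)*(-1/274171) + 60166) = (-18306 + sqrt(314))*(-1/135440474 + 60166) = (-18306 + sqrt(314))*(8148911558683/135440474) = -74586987496625499/67720237 + 8148911558683*sqrt(314)/135440474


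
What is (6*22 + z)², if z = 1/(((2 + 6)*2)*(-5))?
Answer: 111492481/6400 ≈ 17421.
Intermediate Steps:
z = -1/80 (z = 1/((8*2)*(-5)) = 1/(16*(-5)) = 1/(-80) = -1/80 ≈ -0.012500)
(6*22 + z)² = (6*22 - 1/80)² = (132 - 1/80)² = (10559/80)² = 111492481/6400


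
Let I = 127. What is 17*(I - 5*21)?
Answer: 374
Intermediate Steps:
17*(I - 5*21) = 17*(127 - 5*21) = 17*(127 - 105) = 17*22 = 374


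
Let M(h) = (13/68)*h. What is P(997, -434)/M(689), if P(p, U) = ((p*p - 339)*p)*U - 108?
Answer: -29237213480224/8957 ≈ -3.2642e+9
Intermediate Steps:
M(h) = 13*h/68 (M(h) = (13*(1/68))*h = 13*h/68)
P(p, U) = -108 + U*p*(-339 + p²) (P(p, U) = ((p² - 339)*p)*U - 108 = ((-339 + p²)*p)*U - 108 = (p*(-339 + p²))*U - 108 = U*p*(-339 + p²) - 108 = -108 + U*p*(-339 + p²))
P(997, -434)/M(689) = (-108 - 434*997³ - 339*(-434)*997)/(((13/68)*689)) = (-108 - 434*991026973 + 146684622)/(8957/68) = (-108 - 430105706282 + 146684622)*(68/8957) = -429959021768*68/8957 = -29237213480224/8957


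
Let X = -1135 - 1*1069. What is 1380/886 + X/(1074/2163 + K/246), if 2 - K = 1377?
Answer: 173798477982/400165001 ≈ 434.32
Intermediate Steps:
K = -1375 (K = 2 - 1*1377 = 2 - 1377 = -1375)
X = -2204 (X = -1135 - 1069 = -2204)
1380/886 + X/(1074/2163 + K/246) = 1380/886 - 2204/(1074/2163 - 1375/246) = 1380*(1/886) - 2204/(1074*(1/2163) - 1375*1/246) = 690/443 - 2204/(358/721 - 1375/246) = 690/443 - 2204/(-903307/177366) = 690/443 - 2204*(-177366/903307) = 690/443 + 390914664/903307 = 173798477982/400165001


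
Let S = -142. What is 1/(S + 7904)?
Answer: 1/7762 ≈ 0.00012883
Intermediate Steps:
1/(S + 7904) = 1/(-142 + 7904) = 1/7762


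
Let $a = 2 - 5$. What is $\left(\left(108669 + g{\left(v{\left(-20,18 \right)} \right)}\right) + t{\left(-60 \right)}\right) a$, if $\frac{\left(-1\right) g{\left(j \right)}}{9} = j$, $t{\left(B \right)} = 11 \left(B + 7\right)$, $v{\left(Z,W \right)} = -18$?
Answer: $-324744$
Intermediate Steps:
$t{\left(B \right)} = 77 + 11 B$ ($t{\left(B \right)} = 11 \left(7 + B\right) = 77 + 11 B$)
$g{\left(j \right)} = - 9 j$
$a = -3$ ($a = 2 - 5 = -3$)
$\left(\left(108669 + g{\left(v{\left(-20,18 \right)} \right)}\right) + t{\left(-60 \right)}\right) a = \left(\left(108669 - -162\right) + \left(77 + 11 \left(-60\right)\right)\right) \left(-3\right) = \left(\left(108669 + 162\right) + \left(77 - 660\right)\right) \left(-3\right) = \left(108831 - 583\right) \left(-3\right) = 108248 \left(-3\right) = -324744$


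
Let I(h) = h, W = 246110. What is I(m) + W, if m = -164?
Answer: 245946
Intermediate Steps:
I(m) + W = -164 + 246110 = 245946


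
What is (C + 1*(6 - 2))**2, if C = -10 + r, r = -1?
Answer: 49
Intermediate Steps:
C = -11 (C = -10 - 1 = -11)
(C + 1*(6 - 2))**2 = (-11 + 1*(6 - 2))**2 = (-11 + 1*4)**2 = (-11 + 4)**2 = (-7)**2 = 49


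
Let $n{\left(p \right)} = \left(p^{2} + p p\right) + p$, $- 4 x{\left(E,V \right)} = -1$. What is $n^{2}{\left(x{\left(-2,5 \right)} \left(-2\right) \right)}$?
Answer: $0$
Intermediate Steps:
$x{\left(E,V \right)} = \frac{1}{4}$ ($x{\left(E,V \right)} = \left(- \frac{1}{4}\right) \left(-1\right) = \frac{1}{4}$)
$n{\left(p \right)} = p + 2 p^{2}$ ($n{\left(p \right)} = \left(p^{2} + p^{2}\right) + p = 2 p^{2} + p = p + 2 p^{2}$)
$n^{2}{\left(x{\left(-2,5 \right)} \left(-2\right) \right)} = \left(\frac{1}{4} \left(-2\right) \left(1 + 2 \cdot \frac{1}{4} \left(-2\right)\right)\right)^{2} = \left(- \frac{1 + 2 \left(- \frac{1}{2}\right)}{2}\right)^{2} = \left(- \frac{1 - 1}{2}\right)^{2} = \left(\left(- \frac{1}{2}\right) 0\right)^{2} = 0^{2} = 0$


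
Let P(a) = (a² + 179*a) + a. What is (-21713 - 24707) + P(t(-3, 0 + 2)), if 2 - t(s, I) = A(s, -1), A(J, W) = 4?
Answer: -46776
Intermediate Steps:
t(s, I) = -2 (t(s, I) = 2 - 1*4 = 2 - 4 = -2)
P(a) = a² + 180*a
(-21713 - 24707) + P(t(-3, 0 + 2)) = (-21713 - 24707) - 2*(180 - 2) = -46420 - 2*178 = -46420 - 356 = -46776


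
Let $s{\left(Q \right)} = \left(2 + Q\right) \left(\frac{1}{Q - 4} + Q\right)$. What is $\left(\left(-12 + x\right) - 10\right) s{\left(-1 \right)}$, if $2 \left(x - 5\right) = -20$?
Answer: $\frac{162}{5} \approx 32.4$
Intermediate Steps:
$x = -5$ ($x = 5 + \frac{1}{2} \left(-20\right) = 5 - 10 = -5$)
$s{\left(Q \right)} = \left(2 + Q\right) \left(Q + \frac{1}{-4 + Q}\right)$ ($s{\left(Q \right)} = \left(2 + Q\right) \left(\frac{1}{-4 + Q} + Q\right) = \left(2 + Q\right) \left(Q + \frac{1}{-4 + Q}\right)$)
$\left(\left(-12 + x\right) - 10\right) s{\left(-1 \right)} = \left(\left(-12 - 5\right) - 10\right) \frac{2 + \left(-1\right)^{3} - -7 - 2 \left(-1\right)^{2}}{-4 - 1} = \left(-17 - 10\right) \frac{2 - 1 + 7 - 2}{-5} = - 27 \left(- \frac{2 - 1 + 7 - 2}{5}\right) = - 27 \left(\left(- \frac{1}{5}\right) 6\right) = \left(-27\right) \left(- \frac{6}{5}\right) = \frac{162}{5}$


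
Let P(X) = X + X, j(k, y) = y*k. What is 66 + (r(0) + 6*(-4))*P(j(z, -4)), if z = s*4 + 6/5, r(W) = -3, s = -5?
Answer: -19974/5 ≈ -3994.8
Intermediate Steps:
z = -94/5 (z = -5*4 + 6/5 = -20 + 6*(⅕) = -20 + 6/5 = -94/5 ≈ -18.800)
j(k, y) = k*y
P(X) = 2*X
66 + (r(0) + 6*(-4))*P(j(z, -4)) = 66 + (-3 + 6*(-4))*(2*(-94/5*(-4))) = 66 + (-3 - 24)*(2*(376/5)) = 66 - 27*752/5 = 66 - 20304/5 = -19974/5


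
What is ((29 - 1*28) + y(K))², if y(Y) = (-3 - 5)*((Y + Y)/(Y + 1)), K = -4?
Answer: 3721/9 ≈ 413.44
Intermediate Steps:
y(Y) = -16*Y/(1 + Y) (y(Y) = -8*2*Y/(1 + Y) = -16*Y/(1 + Y))
((29 - 1*28) + y(K))² = ((29 - 1*28) - 16*(-4)/(1 - 4))² = ((29 - 28) - 16*(-4)/(-3))² = (1 - 16*(-4)*(-⅓))² = (1 - 64/3)² = (-61/3)² = 3721/9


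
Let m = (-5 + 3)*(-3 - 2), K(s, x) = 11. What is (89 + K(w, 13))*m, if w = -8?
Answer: 1000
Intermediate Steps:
m = 10 (m = -2*(-5) = 10)
(89 + K(w, 13))*m = (89 + 11)*10 = 100*10 = 1000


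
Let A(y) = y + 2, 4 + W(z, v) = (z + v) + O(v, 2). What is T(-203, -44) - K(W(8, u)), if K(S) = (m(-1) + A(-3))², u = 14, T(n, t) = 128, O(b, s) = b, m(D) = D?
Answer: 124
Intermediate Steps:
W(z, v) = -4 + z + 2*v (W(z, v) = -4 + ((z + v) + v) = -4 + ((v + z) + v) = -4 + (z + 2*v) = -4 + z + 2*v)
A(y) = 2 + y
K(S) = 4 (K(S) = (-1 + (2 - 3))² = (-1 - 1)² = (-2)² = 4)
T(-203, -44) - K(W(8, u)) = 128 - 1*4 = 128 - 4 = 124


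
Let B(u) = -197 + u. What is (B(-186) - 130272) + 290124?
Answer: 159469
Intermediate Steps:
(B(-186) - 130272) + 290124 = ((-197 - 186) - 130272) + 290124 = (-383 - 130272) + 290124 = -130655 + 290124 = 159469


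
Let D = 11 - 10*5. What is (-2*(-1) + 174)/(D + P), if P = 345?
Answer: 88/153 ≈ 0.57516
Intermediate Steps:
D = -39 (D = 11 - 50 = -39)
(-2*(-1) + 174)/(D + P) = (-2*(-1) + 174)/(-39 + 345) = (2 + 174)/306 = 176*(1/306) = 88/153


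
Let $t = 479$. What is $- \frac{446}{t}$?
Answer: $- \frac{446}{479} \approx -0.93111$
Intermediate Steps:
$- \frac{446}{t} = - \frac{446}{479}$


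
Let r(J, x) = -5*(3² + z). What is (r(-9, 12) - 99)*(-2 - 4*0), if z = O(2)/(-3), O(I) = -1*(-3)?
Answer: 278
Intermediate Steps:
O(I) = 3
z = -1 (z = 3/(-3) = 3*(-⅓) = -1)
r(J, x) = -40 (r(J, x) = -5*(3² - 1) = -5*(9 - 1) = -5*8 = -40)
(r(-9, 12) - 99)*(-2 - 4*0) = (-40 - 99)*(-2 - 4*0) = -139*(-2 + 0) = -139*(-2) = 278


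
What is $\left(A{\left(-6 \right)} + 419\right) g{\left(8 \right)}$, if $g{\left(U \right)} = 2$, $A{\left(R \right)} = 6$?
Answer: $850$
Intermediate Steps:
$\left(A{\left(-6 \right)} + 419\right) g{\left(8 \right)} = \left(6 + 419\right) 2 = 425 \cdot 2 = 850$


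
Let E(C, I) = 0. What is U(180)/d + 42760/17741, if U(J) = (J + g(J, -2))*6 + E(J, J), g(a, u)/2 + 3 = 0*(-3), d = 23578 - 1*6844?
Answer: 122344574/49479649 ≈ 2.4726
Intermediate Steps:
d = 16734 (d = 23578 - 6844 = 16734)
g(a, u) = -6 (g(a, u) = -6 + 2*(0*(-3)) = -6 + 2*0 = -6 + 0 = -6)
U(J) = -36 + 6*J (U(J) = (J - 6)*6 + 0 = (-6 + J)*6 + 0 = (-36 + 6*J) + 0 = -36 + 6*J)
U(180)/d + 42760/17741 = (-36 + 6*180)/16734 + 42760/17741 = (-36 + 1080)*(1/16734) + 42760*(1/17741) = 1044*(1/16734) + 42760/17741 = 174/2789 + 42760/17741 = 122344574/49479649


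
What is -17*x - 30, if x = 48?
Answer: -846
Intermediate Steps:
-17*x - 30 = -17*48 - 30 = -816 - 30 = -846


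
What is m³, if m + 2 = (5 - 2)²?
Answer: 343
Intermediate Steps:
m = 7 (m = -2 + (5 - 2)² = -2 + 3² = -2 + 9 = 7)
m³ = 7³ = 343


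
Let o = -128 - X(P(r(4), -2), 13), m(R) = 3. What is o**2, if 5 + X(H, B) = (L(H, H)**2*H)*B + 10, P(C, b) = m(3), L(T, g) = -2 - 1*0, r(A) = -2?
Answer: 83521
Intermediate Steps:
L(T, g) = -2 (L(T, g) = -2 + 0 = -2)
P(C, b) = 3
X(H, B) = 5 + 4*B*H (X(H, B) = -5 + (((-2)**2*H)*B + 10) = -5 + ((4*H)*B + 10) = -5 + (4*B*H + 10) = -5 + (10 + 4*B*H) = 5 + 4*B*H)
o = -289 (o = -128 - (5 + 4*13*3) = -128 - (5 + 156) = -128 - 1*161 = -128 - 161 = -289)
o**2 = (-289)**2 = 83521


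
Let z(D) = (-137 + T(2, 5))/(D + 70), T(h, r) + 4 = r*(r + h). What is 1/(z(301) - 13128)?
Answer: -7/91898 ≈ -7.6171e-5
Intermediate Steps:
T(h, r) = -4 + r*(h + r) (T(h, r) = -4 + r*(r + h) = -4 + r*(h + r))
z(D) = -106/(70 + D) (z(D) = (-137 + (-4 + 5² + 2*5))/(D + 70) = (-137 + (-4 + 25 + 10))/(70 + D) = (-137 + 31)/(70 + D) = -106/(70 + D))
1/(z(301) - 13128) = 1/(-106/(70 + 301) - 13128) = 1/(-106/371 - 13128) = 1/(-106*1/371 - 13128) = 1/(-2/7 - 13128) = 1/(-91898/7) = -7/91898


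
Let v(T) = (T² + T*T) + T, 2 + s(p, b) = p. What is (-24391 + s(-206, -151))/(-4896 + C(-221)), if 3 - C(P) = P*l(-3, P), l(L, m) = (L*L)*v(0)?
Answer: 24599/4893 ≈ 5.0274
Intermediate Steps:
s(p, b) = -2 + p
v(T) = T + 2*T² (v(T) = (T² + T²) + T = 2*T² + T = T + 2*T²)
l(L, m) = 0 (l(L, m) = (L*L)*(0*(1 + 2*0)) = L²*(0*(1 + 0)) = L²*(0*1) = L²*0 = 0)
C(P) = 3 (C(P) = 3 - P*0 = 3 - 1*0 = 3 + 0 = 3)
(-24391 + s(-206, -151))/(-4896 + C(-221)) = (-24391 + (-2 - 206))/(-4896 + 3) = (-24391 - 208)/(-4893) = -24599*(-1/4893) = 24599/4893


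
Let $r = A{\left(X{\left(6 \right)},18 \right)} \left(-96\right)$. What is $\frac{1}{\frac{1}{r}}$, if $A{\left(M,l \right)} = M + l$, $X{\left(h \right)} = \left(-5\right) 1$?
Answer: $-1248$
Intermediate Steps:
$X{\left(h \right)} = -5$
$r = -1248$ ($r = \left(-5 + 18\right) \left(-96\right) = 13 \left(-96\right) = -1248$)
$\frac{1}{\frac{1}{r}} = \frac{1}{\frac{1}{-1248}} = \frac{1}{- \frac{1}{1248}} = -1248$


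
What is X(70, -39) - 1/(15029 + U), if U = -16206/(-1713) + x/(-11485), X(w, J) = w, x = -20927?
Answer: 6904317190205/98633196402 ≈ 70.000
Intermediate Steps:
U = 73991287/6557935 (U = -16206/(-1713) - 20927/(-11485) = -16206*(-1/1713) - 20927*(-1/11485) = 5402/571 + 20927/11485 = 73991287/6557935 ≈ 11.283)
X(70, -39) - 1/(15029 + U) = 70 - 1/(15029 + 73991287/6557935) = 70 - 1/98633196402/6557935 = 70 - 1*6557935/98633196402 = 70 - 6557935/98633196402 = 6904317190205/98633196402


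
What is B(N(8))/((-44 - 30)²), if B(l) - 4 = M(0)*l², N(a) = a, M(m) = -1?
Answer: -15/1369 ≈ -0.010957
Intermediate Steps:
B(l) = 4 - l²
B(N(8))/((-44 - 30)²) = (4 - 1*8²)/((-44 - 30)²) = (4 - 1*64)/((-74)²) = (4 - 64)/5476 = -60*1/5476 = -15/1369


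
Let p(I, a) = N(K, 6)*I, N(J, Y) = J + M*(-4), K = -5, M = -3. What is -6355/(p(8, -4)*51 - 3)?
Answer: -6355/2853 ≈ -2.2275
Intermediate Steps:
N(J, Y) = 12 + J (N(J, Y) = J - 3*(-4) = J + 12 = 12 + J)
p(I, a) = 7*I (p(I, a) = (12 - 5)*I = 7*I)
-6355/(p(8, -4)*51 - 3) = -6355/((7*8)*51 - 3) = -6355/(56*51 - 3) = -6355/(2856 - 3) = -6355/2853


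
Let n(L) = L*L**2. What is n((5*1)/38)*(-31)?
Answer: -3875/54872 ≈ -0.070619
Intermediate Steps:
n(L) = L**3
n((5*1)/38)*(-31) = ((5*1)/38)**3*(-31) = (5*(1/38))**3*(-31) = (5/38)**3*(-31) = (125/54872)*(-31) = -3875/54872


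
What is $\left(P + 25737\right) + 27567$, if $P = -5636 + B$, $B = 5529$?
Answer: $53197$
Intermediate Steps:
$P = -107$ ($P = -5636 + 5529 = -107$)
$\left(P + 25737\right) + 27567 = \left(-107 + 25737\right) + 27567 = 25630 + 27567 = 53197$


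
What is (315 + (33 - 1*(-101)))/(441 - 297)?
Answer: 449/144 ≈ 3.1181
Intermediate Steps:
(315 + (33 - 1*(-101)))/(441 - 297) = (315 + (33 + 101))/144 = (315 + 134)*(1/144) = 449*(1/144) = 449/144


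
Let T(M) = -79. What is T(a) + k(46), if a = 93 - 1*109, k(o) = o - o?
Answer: -79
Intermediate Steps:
k(o) = 0
a = -16 (a = 93 - 109 = -16)
T(a) + k(46) = -79 + 0 = -79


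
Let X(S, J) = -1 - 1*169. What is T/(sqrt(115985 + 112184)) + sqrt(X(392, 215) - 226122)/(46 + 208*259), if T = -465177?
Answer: -465177*sqrt(228169)/228169 + I*sqrt(56573)/26959 ≈ -973.84 + 0.0088227*I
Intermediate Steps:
X(S, J) = -170 (X(S, J) = -1 - 169 = -170)
T/(sqrt(115985 + 112184)) + sqrt(X(392, 215) - 226122)/(46 + 208*259) = -465177/sqrt(115985 + 112184) + sqrt(-170 - 226122)/(46 + 208*259) = -465177*sqrt(228169)/228169 + sqrt(-226292)/(46 + 53872) = -465177*sqrt(228169)/228169 + (2*I*sqrt(56573))/53918 = -465177*sqrt(228169)/228169 + (2*I*sqrt(56573))*(1/53918) = -465177*sqrt(228169)/228169 + I*sqrt(56573)/26959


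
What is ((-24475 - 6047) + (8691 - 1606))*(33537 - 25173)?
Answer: -196027068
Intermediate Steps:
((-24475 - 6047) + (8691 - 1606))*(33537 - 25173) = (-30522 + 7085)*8364 = -23437*8364 = -196027068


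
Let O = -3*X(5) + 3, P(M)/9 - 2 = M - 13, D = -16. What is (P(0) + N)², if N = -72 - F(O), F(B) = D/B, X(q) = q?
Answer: 267289/9 ≈ 29699.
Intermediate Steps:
P(M) = -99 + 9*M (P(M) = 18 + 9*(M - 13) = 18 + 9*(-13 + M) = 18 + (-117 + 9*M) = -99 + 9*M)
O = -12 (O = -3*5 + 3 = -15 + 3 = -12)
F(B) = -16/B
N = -220/3 (N = -72 - (-16)/(-12) = -72 - (-16)*(-1)/12 = -72 - 1*4/3 = -72 - 4/3 = -220/3 ≈ -73.333)
(P(0) + N)² = ((-99 + 9*0) - 220/3)² = ((-99 + 0) - 220/3)² = (-99 - 220/3)² = (-517/3)² = 267289/9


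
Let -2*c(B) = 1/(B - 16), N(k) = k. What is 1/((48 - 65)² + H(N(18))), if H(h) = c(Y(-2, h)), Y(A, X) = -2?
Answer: 36/10405 ≈ 0.0034599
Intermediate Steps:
c(B) = -1/(2*(-16 + B)) (c(B) = -1/(2*(B - 16)) = -1/(2*(-16 + B)))
H(h) = 1/36 (H(h) = -1/(-32 + 2*(-2)) = -1/(-32 - 4) = -1/(-36) = -1*(-1/36) = 1/36)
1/((48 - 65)² + H(N(18))) = 1/((48 - 65)² + 1/36) = 1/((-17)² + 1/36) = 1/(289 + 1/36) = 1/(10405/36) = 36/10405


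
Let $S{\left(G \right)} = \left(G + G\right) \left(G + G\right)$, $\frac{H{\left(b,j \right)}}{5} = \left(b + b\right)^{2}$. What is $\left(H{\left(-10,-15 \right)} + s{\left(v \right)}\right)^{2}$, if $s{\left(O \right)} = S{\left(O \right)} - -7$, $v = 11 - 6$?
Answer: $4439449$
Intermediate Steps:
$H{\left(b,j \right)} = 20 b^{2}$ ($H{\left(b,j \right)} = 5 \left(b + b\right)^{2} = 5 \left(2 b\right)^{2} = 5 \cdot 4 b^{2} = 20 b^{2}$)
$S{\left(G \right)} = 4 G^{2}$ ($S{\left(G \right)} = 2 G 2 G = 4 G^{2}$)
$v = 5$
$s{\left(O \right)} = 7 + 4 O^{2}$ ($s{\left(O \right)} = 4 O^{2} - -7 = 4 O^{2} + 7 = 7 + 4 O^{2}$)
$\left(H{\left(-10,-15 \right)} + s{\left(v \right)}\right)^{2} = \left(20 \left(-10\right)^{2} + \left(7 + 4 \cdot 5^{2}\right)\right)^{2} = \left(20 \cdot 100 + \left(7 + 4 \cdot 25\right)\right)^{2} = \left(2000 + \left(7 + 100\right)\right)^{2} = \left(2000 + 107\right)^{2} = 2107^{2} = 4439449$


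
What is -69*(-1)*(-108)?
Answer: -7452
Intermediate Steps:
-69*(-1)*(-108) = 69*(-108) = -7452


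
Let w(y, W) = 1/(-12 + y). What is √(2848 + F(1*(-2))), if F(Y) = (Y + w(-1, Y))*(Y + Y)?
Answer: 2*√120679/13 ≈ 53.444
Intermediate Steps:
F(Y) = 2*Y*(-1/13 + Y) (F(Y) = (Y + 1/(-12 - 1))*(Y + Y) = (Y + 1/(-13))*(2*Y) = (Y - 1/13)*(2*Y) = (-1/13 + Y)*(2*Y) = 2*Y*(-1/13 + Y))
√(2848 + F(1*(-2))) = √(2848 + 2*(1*(-2))*(-1 + 13*(1*(-2)))/13) = √(2848 + (2/13)*(-2)*(-1 + 13*(-2))) = √(2848 + (2/13)*(-2)*(-1 - 26)) = √(2848 + (2/13)*(-2)*(-27)) = √(2848 + 108/13) = √(37132/13) = 2*√120679/13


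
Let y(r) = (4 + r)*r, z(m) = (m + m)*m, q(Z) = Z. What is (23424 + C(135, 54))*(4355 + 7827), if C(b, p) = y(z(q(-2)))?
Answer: 286520640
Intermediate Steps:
z(m) = 2*m² (z(m) = (2*m)*m = 2*m²)
y(r) = r*(4 + r)
C(b, p) = 96 (C(b, p) = (2*(-2)²)*(4 + 2*(-2)²) = (2*4)*(4 + 2*4) = 8*(4 + 8) = 8*12 = 96)
(23424 + C(135, 54))*(4355 + 7827) = (23424 + 96)*(4355 + 7827) = 23520*12182 = 286520640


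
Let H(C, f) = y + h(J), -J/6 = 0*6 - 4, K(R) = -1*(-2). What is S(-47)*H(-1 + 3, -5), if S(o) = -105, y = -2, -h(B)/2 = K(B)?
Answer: 630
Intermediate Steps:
K(R) = 2
J = 24 (J = -6*(0*6 - 4) = -6*(0 - 4) = -6*(-4) = 24)
h(B) = -4 (h(B) = -2*2 = -4)
H(C, f) = -6 (H(C, f) = -2 - 4 = -6)
S(-47)*H(-1 + 3, -5) = -105*(-6) = 630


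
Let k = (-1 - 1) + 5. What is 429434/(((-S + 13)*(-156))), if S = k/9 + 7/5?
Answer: -1073585/4394 ≈ -244.33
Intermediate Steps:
k = 3 (k = -2 + 5 = 3)
S = 26/15 (S = 3/9 + 7/5 = 3*(1/9) + 7*(1/5) = 1/3 + 7/5 = 26/15 ≈ 1.7333)
429434/(((-S + 13)*(-156))) = 429434/(((-1*26/15 + 13)*(-156))) = 429434/(((-26/15 + 13)*(-156))) = 429434/(((169/15)*(-156))) = 429434/(-8788/5) = 429434*(-5/8788) = -1073585/4394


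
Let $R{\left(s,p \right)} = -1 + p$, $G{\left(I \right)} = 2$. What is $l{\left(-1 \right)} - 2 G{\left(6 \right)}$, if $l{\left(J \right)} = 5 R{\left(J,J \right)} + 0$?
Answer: $-14$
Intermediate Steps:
$l{\left(J \right)} = -5 + 5 J$ ($l{\left(J \right)} = 5 \left(-1 + J\right) + 0 = \left(-5 + 5 J\right) + 0 = -5 + 5 J$)
$l{\left(-1 \right)} - 2 G{\left(6 \right)} = \left(-5 + 5 \left(-1\right)\right) - 4 = \left(-5 - 5\right) - 4 = -10 - 4 = -14$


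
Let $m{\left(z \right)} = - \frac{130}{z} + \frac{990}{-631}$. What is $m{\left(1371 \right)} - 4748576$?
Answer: $- \frac{4107999285496}{865101} \approx -4.7486 \cdot 10^{6}$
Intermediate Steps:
$m{\left(z \right)} = - \frac{990}{631} - \frac{130}{z}$ ($m{\left(z \right)} = - \frac{130}{z} + 990 \left(- \frac{1}{631}\right) = - \frac{130}{z} - \frac{990}{631} = - \frac{990}{631} - \frac{130}{z}$)
$m{\left(1371 \right)} - 4748576 = \left(- \frac{990}{631} - \frac{130}{1371}\right) - 4748576 = - \frac{1439320}{865101} - 4748576 = - \frac{4107999285496}{865101}$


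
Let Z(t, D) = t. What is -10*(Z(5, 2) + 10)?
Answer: -150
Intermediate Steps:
-10*(Z(5, 2) + 10) = -10*(5 + 10) = -10*15 = -150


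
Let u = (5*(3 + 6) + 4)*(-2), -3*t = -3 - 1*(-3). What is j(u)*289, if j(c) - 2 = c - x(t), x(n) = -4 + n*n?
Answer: -26588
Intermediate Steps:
t = 0 (t = -(-3 - 1*(-3))/3 = -(-3 + 3)/3 = -1/3*0 = 0)
x(n) = -4 + n**2
u = -98 (u = (5*9 + 4)*(-2) = (45 + 4)*(-2) = 49*(-2) = -98)
j(c) = 6 + c (j(c) = 2 + (c - (-4 + 0**2)) = 2 + (c - (-4 + 0)) = 2 + (c - 1*(-4)) = 2 + (c + 4) = 2 + (4 + c) = 6 + c)
j(u)*289 = (6 - 98)*289 = -92*289 = -26588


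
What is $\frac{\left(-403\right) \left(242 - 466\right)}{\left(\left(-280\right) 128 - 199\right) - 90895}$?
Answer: $- \frac{45136}{63467} \approx -0.71117$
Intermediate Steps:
$\frac{\left(-403\right) \left(242 - 466\right)}{\left(\left(-280\right) 128 - 199\right) - 90895} = \frac{\left(-403\right) \left(-224\right)}{\left(-35840 - 199\right) - 90895} = \frac{90272}{-36039 - 90895} = \frac{90272}{-126934} = 90272 \left(- \frac{1}{126934}\right) = - \frac{45136}{63467}$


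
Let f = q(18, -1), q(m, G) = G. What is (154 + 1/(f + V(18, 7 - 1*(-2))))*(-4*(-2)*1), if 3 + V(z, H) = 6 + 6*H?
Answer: 8625/7 ≈ 1232.1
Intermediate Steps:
f = -1
V(z, H) = 3 + 6*H (V(z, H) = -3 + (6 + 6*H) = 3 + 6*H)
(154 + 1/(f + V(18, 7 - 1*(-2))))*(-4*(-2)*1) = (154 + 1/(-1 + (3 + 6*(7 - 1*(-2)))))*(-4*(-2)*1) = (154 + 1/(-1 + (3 + 6*(7 + 2))))*(8*1) = (154 + 1/(-1 + (3 + 6*9)))*8 = (154 + 1/(-1 + (3 + 54)))*8 = (154 + 1/(-1 + 57))*8 = (154 + 1/56)*8 = (8625/56)*8 = 8625/7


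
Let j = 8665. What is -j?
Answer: -8665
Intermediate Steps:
-j = -1*8665 = -8665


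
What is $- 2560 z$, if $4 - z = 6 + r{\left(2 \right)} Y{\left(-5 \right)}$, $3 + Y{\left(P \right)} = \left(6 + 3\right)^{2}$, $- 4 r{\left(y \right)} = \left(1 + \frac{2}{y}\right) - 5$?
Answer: $154880$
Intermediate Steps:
$r{\left(y \right)} = 1 - \frac{1}{2 y}$ ($r{\left(y \right)} = - \frac{\left(1 + \frac{2}{y}\right) - 5}{4} = - \frac{-4 + \frac{2}{y}}{4} = 1 - \frac{1}{2 y}$)
$Y{\left(P \right)} = 78$ ($Y{\left(P \right)} = -3 + \left(6 + 3\right)^{2} = -3 + 9^{2} = -3 + 81 = 78$)
$z = - \frac{121}{2}$ ($z = 4 - \left(6 + \frac{- \frac{1}{2} + 2}{2} \cdot 78\right) = 4 - \left(6 + \frac{1}{2} \cdot \frac{3}{2} \cdot 78\right) = 4 - \left(6 + \frac{3}{4} \cdot 78\right) = 4 - \left(6 + \frac{117}{2}\right) = 4 - \frac{129}{2} = - \frac{121}{2} \approx -60.5$)
$- 2560 z = \left(-2560\right) \left(- \frac{121}{2}\right) = 154880$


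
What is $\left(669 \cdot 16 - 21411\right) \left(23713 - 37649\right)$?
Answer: $149212752$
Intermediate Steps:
$\left(669 \cdot 16 - 21411\right) \left(23713 - 37649\right) = \left(10704 - 21411\right) \left(-13936\right) = \left(-10707\right) \left(-13936\right) = 149212752$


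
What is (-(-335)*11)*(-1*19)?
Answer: -70015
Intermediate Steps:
(-(-335)*11)*(-1*19) = -67*(-55)*(-19) = 3685*(-19) = -70015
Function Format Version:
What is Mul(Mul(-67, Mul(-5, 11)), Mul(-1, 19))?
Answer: -70015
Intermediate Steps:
Mul(Mul(-67, Mul(-5, 11)), Mul(-1, 19)) = Mul(Mul(-67, -55), -19) = Mul(3685, -19) = -70015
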